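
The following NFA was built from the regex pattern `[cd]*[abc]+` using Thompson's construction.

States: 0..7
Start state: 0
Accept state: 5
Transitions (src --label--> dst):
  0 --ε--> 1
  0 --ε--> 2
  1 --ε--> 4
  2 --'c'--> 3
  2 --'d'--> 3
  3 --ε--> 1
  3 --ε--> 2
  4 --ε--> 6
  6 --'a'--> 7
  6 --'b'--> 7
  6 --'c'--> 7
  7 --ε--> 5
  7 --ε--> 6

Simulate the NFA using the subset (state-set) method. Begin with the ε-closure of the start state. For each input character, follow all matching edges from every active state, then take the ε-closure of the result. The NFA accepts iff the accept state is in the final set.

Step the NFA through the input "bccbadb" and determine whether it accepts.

Answer: REJECT

Steps:
initial (ε-close {0}): {0,1,2,4,6}
'b' @ 1: {5,6,7}  [accepting]
'c' @ 2: {5,6,7}  [accepting]
'c' @ 3: {5,6,7}  [accepting]
'b' @ 4: {5,6,7}  [accepting]
'a' @ 5: {5,6,7}  [accepting]
'd' @ 6: {}  — no active states
rest 'b' ignored (set empty)
after full input: {}  (accept=5 not in)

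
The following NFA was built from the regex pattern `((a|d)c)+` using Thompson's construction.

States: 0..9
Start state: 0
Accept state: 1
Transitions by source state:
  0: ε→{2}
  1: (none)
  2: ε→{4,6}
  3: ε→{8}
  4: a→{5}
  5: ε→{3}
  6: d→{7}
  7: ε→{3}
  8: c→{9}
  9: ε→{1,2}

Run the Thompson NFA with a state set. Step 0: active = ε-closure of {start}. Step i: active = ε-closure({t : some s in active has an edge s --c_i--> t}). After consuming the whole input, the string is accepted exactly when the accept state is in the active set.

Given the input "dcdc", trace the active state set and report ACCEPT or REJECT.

initial (ε-close {0}): {0,2,4,6}
'd' @ 1: {3,7,8}
'c' @ 2: {1,2,4,6,9}  (accept∈set)
'd' @ 3: {3,7,8}
'c' @ 4: {1,2,4,6,9}  (accept∈set)
final: {1,2,4,6,9}; accept 1 in set

Answer: ACCEPT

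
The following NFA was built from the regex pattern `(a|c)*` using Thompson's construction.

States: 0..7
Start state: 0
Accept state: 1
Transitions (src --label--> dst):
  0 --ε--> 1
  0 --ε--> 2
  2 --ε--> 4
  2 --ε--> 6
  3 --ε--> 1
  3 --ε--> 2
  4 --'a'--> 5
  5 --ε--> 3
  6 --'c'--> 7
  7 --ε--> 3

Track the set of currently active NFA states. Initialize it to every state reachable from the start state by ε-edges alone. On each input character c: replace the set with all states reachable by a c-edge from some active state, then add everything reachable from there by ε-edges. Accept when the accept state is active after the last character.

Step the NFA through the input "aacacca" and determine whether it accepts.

Answer: ACCEPT

Trace:
start: ε-closure({0}) = {0,1,2,4,6}
'a' @ 1: {1,2,3,4,5,6}  (accept∈set)
'a' @ 2: {1,2,3,4,5,6}  (accept∈set)
'c' @ 3: {1,2,3,4,6,7}  (accept∈set)
'a' @ 4: {1,2,3,4,5,6}  (accept∈set)
'c' @ 5: {1,2,3,4,6,7}  (accept∈set)
'c' @ 6: {1,2,3,4,6,7}  (accept∈set)
'a' @ 7: {1,2,3,4,5,6}  (accept∈set)
after full input: {1,2,3,4,5,6}  (accept=1 in)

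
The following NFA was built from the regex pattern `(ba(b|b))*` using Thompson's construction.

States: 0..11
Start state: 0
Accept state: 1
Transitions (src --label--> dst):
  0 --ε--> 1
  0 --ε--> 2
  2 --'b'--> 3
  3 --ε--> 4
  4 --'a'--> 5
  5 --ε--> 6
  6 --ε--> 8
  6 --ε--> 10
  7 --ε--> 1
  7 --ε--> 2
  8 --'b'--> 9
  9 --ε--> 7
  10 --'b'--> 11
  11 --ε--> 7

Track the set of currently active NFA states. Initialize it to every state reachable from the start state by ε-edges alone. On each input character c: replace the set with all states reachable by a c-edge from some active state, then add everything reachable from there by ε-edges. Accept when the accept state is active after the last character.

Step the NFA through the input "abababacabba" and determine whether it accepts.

Answer: REJECT

Steps:
start: ε-closure({0}) = {0,1,2}
'a' @ 1: {}  — state set empty
rest 'bababacabba' ignored (set empty)
end set {} — state 1 not in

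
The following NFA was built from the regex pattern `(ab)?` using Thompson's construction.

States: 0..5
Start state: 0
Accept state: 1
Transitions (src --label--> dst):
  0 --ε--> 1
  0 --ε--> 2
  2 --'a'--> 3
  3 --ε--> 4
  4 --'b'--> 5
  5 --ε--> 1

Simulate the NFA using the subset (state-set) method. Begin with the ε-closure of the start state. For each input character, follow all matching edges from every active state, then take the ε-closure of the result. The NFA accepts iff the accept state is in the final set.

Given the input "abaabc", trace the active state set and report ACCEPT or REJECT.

Answer: REJECT

Trace:
initial (ε-close {0}): {0,1,2}
'a' @ 1: {3,4}
'b' @ 2: {1,5}  ✓accept
'a' @ 3: {}  — dead — no transitions
rest 'abc' ignored (set empty)
after full input: {}  (accept=1 not in)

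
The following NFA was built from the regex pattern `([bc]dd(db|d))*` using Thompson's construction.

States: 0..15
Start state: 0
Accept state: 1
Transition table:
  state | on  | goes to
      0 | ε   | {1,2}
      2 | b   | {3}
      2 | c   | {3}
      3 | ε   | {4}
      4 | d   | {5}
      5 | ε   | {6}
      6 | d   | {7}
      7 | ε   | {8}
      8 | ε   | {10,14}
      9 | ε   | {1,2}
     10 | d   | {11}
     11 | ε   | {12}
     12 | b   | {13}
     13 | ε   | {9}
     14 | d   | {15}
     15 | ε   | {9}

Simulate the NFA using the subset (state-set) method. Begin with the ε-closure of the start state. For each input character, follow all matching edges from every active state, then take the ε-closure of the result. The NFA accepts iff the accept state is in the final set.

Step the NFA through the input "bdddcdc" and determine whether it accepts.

start: ε-closure({0}) = {0,1,2}
'b' @ 1: {3,4}
'd' @ 2: {5,6}
'd' @ 3: {7,8,10,14}
'd' @ 4: {1,2,9,11,12,15}  [accepting]
'c' @ 5: {3,4}
'd' @ 6: {5,6}
'c' @ 7: {}  — state set empty
after full input: {}  (accept=1 not in)

Answer: REJECT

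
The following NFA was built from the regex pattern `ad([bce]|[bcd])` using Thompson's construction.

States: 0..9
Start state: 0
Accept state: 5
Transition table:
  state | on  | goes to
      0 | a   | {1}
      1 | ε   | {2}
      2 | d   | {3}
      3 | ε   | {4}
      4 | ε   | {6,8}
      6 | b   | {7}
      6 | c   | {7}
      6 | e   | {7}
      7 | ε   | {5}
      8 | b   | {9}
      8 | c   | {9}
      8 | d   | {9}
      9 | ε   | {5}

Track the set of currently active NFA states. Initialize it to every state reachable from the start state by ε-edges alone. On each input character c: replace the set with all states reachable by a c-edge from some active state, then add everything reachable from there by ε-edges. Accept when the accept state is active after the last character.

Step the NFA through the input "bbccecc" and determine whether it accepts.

start: ε-closure({0}) = {0}
'b' @ 1: {}  — no active states
rest 'bccecc' ignored (set empty)
after full input: {}  (accept=5 not in)

Answer: REJECT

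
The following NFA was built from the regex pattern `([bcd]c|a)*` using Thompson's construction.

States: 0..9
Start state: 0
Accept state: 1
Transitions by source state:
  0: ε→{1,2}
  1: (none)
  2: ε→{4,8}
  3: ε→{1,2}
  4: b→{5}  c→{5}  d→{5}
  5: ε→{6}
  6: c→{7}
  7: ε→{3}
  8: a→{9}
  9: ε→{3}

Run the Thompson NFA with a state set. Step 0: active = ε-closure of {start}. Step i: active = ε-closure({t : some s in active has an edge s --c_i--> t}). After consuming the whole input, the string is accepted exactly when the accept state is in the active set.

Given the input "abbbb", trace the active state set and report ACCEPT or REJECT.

initial (ε-close {0}): {0,1,2,4,8}
'a' @ 1: {1,2,3,4,8,9}  ✓accept
'b' @ 2: {5,6}
'b' @ 3: {}  — state set empty
rest 'bb' ignored (set empty)
final: {}; accept 1 not in set

Answer: REJECT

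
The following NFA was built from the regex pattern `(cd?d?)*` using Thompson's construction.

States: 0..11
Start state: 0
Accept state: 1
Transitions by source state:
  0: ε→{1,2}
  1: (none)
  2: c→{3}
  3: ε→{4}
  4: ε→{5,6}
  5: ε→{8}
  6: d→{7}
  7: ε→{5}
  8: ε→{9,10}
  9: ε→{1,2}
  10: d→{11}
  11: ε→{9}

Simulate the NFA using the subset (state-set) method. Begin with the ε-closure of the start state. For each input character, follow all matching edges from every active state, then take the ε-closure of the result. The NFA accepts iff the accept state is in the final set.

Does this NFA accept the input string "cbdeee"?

start: ε-closure({0}) = {0,1,2}
'c' @ 1: {1,2,3,4,5,6,8,9,10}  [accepting]
'b' @ 2: {}  — dead — no transitions
rest 'deee' ignored (set empty)
final: {}; accept 1 not in set

Answer: REJECT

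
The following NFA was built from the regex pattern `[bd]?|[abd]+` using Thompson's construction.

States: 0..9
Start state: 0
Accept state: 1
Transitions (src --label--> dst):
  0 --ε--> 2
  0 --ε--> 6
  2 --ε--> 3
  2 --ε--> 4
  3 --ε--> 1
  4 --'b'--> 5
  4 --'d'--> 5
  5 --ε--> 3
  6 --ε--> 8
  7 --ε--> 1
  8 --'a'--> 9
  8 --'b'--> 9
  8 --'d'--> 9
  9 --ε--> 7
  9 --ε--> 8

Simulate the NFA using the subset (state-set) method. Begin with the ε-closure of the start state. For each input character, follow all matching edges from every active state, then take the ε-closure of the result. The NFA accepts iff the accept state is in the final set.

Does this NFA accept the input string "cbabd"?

initial (ε-close {0}): {0,1,2,3,4,6,8}
'c' @ 1: {}  — no active states
rest 'babd' ignored (set empty)
after full input: {}  (accept=1 not in)

Answer: REJECT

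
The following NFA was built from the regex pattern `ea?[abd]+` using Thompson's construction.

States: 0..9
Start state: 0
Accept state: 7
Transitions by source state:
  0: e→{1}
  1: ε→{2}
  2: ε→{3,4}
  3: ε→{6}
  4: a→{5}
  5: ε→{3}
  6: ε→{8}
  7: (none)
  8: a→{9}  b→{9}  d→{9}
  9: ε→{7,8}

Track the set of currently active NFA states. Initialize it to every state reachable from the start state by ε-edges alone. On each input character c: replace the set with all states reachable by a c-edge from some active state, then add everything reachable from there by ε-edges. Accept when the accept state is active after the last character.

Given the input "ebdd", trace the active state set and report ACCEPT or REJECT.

initial (ε-close {0}): {0}
'e' @ 1: {1,2,3,4,6,8}
'b' @ 2: {7,8,9}  (accept∈set)
'd' @ 3: {7,8,9}  (accept∈set)
'd' @ 4: {7,8,9}  (accept∈set)
after full input: {7,8,9}  (accept=7 in)

Answer: ACCEPT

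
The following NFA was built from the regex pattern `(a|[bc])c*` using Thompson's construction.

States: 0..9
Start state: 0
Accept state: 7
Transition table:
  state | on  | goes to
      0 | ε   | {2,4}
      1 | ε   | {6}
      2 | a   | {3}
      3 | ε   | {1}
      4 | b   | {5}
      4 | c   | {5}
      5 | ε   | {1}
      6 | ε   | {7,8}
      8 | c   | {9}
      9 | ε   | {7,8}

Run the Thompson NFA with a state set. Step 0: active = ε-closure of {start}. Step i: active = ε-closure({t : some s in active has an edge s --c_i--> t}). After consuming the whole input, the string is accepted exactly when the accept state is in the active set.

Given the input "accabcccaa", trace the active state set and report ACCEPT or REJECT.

Answer: REJECT

Trace:
start: ε-closure({0}) = {0,2,4}
'a' @ 1: {1,3,6,7,8}  [accepting]
'c' @ 2: {7,8,9}  [accepting]
'c' @ 3: {7,8,9}  [accepting]
'a' @ 4: {}  — no active states
rest 'bcccaa' ignored (set empty)
after full input: {}  (accept=7 not in)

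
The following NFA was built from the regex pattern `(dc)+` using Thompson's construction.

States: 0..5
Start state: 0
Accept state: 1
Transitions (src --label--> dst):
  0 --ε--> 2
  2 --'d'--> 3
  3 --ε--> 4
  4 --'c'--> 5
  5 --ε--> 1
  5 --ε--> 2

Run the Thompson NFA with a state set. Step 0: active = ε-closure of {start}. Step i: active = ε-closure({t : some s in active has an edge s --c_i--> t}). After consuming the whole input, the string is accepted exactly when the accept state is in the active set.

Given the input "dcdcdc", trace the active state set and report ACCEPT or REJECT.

Answer: ACCEPT

Trace:
start: ε-closure({0}) = {0,2}
'd' @ 1: {3,4}
'c' @ 2: {1,2,5}  ✓accept
'd' @ 3: {3,4}
'c' @ 4: {1,2,5}  ✓accept
'd' @ 5: {3,4}
'c' @ 6: {1,2,5}  ✓accept
end set {1,2,5} — state 1 in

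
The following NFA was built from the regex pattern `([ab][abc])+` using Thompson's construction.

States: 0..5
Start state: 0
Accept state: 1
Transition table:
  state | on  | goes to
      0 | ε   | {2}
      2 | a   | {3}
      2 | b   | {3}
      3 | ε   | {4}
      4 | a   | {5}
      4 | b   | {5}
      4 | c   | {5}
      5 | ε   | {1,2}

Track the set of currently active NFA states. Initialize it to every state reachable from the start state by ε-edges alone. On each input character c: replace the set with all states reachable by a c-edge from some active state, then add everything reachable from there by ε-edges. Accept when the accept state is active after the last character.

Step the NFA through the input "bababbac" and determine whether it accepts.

Answer: ACCEPT

Trace:
initial (ε-close {0}): {0,2}
'b' @ 1: {3,4}
'a' @ 2: {1,2,5}  [accepting]
'b' @ 3: {3,4}
'a' @ 4: {1,2,5}  [accepting]
'b' @ 5: {3,4}
'b' @ 6: {1,2,5}  [accepting]
'a' @ 7: {3,4}
'c' @ 8: {1,2,5}  [accepting]
final: {1,2,5}; accept 1 in set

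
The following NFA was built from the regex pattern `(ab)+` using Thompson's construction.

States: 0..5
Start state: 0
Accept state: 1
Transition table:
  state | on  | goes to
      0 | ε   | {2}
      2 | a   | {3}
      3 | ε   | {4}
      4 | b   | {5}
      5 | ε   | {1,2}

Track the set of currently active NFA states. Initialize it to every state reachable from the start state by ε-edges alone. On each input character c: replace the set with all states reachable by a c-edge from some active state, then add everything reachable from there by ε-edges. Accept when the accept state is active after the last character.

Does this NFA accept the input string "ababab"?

initial (ε-close {0}): {0,2}
'a' @ 1: {3,4}
'b' @ 2: {1,2,5}  [accepting]
'a' @ 3: {3,4}
'b' @ 4: {1,2,5}  [accepting]
'a' @ 5: {3,4}
'b' @ 6: {1,2,5}  [accepting]
after full input: {1,2,5}  (accept=1 in)

Answer: ACCEPT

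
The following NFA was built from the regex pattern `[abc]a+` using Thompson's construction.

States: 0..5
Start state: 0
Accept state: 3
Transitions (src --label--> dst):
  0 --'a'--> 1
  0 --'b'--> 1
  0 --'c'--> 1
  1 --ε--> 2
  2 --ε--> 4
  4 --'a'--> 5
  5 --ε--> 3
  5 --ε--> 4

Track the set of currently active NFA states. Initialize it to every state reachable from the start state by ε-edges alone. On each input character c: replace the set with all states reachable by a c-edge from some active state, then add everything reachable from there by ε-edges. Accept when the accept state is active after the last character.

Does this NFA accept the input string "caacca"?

start: ε-closure({0}) = {0}
'c' @ 1: {1,2,4}
'a' @ 2: {3,4,5}  ✓accept
'a' @ 3: {3,4,5}  ✓accept
'c' @ 4: {}  — state set empty
rest 'ca' ignored (set empty)
end set {} — state 3 not in

Answer: REJECT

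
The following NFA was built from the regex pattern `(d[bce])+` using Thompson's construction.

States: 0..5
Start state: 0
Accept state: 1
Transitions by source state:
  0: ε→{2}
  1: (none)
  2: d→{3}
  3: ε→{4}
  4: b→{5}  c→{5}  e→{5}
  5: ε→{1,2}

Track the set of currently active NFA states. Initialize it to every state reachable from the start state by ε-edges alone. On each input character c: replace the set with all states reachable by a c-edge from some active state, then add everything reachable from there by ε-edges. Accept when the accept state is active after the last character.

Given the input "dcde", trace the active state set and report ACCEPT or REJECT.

start: ε-closure({0}) = {0,2}
'd' @ 1: {3,4}
'c' @ 2: {1,2,5}  [accepting]
'd' @ 3: {3,4}
'e' @ 4: {1,2,5}  [accepting]
final: {1,2,5}; accept 1 in set

Answer: ACCEPT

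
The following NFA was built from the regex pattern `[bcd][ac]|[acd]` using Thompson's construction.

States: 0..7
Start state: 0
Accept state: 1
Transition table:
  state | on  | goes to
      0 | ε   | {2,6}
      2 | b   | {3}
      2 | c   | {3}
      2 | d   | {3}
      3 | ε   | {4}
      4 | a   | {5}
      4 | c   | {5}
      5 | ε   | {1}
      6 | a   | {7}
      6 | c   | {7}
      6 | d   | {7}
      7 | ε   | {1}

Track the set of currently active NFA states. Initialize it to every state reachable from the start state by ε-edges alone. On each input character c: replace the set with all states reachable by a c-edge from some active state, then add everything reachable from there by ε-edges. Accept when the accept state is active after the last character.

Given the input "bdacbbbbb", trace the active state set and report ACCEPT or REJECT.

start: ε-closure({0}) = {0,2,6}
'b' @ 1: {3,4}
'd' @ 2: {}  — state set empty
rest 'acbbbbb' ignored (set empty)
final: {}; accept 1 not in set

Answer: REJECT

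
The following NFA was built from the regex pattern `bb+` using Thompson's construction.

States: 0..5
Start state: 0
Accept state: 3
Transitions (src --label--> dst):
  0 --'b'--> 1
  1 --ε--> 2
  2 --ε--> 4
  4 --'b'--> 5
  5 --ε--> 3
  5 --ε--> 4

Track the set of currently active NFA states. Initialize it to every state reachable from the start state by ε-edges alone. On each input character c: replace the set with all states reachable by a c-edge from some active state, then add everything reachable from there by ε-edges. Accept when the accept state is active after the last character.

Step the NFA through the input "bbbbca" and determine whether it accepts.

start: ε-closure({0}) = {0}
'b' @ 1: {1,2,4}
'b' @ 2: {3,4,5}  [accepting]
'b' @ 3: {3,4,5}  [accepting]
'b' @ 4: {3,4,5}  [accepting]
'c' @ 5: {}  — dead — no transitions
rest 'a' ignored (set empty)
end set {} — state 3 not in

Answer: REJECT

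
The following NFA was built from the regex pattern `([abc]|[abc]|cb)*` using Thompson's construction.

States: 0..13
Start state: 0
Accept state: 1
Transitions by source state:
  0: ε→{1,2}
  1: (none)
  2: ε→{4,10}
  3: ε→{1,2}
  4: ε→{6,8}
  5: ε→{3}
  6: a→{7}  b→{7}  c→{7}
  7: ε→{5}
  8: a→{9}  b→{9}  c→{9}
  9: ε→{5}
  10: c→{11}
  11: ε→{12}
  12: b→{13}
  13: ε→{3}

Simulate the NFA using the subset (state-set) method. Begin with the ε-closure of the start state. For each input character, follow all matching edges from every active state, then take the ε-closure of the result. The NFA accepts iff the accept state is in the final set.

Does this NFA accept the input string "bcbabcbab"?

Answer: ACCEPT

Steps:
start: ε-closure({0}) = {0,1,2,4,6,8,10}
'b' @ 1: {1,2,3,4,5,6,7,8,9,10}  [accepting]
'c' @ 2: {1,2,3,4,5,6,7,8,9,10,11,12}  [accepting]
'b' @ 3: {1,2,3,4,5,6,7,8,9,10,13}  [accepting]
'a' @ 4: {1,2,3,4,5,6,7,8,9,10}  [accepting]
'b' @ 5: {1,2,3,4,5,6,7,8,9,10}  [accepting]
'c' @ 6: {1,2,3,4,5,6,7,8,9,10,11,12}  [accepting]
'b' @ 7: {1,2,3,4,5,6,7,8,9,10,13}  [accepting]
'a' @ 8: {1,2,3,4,5,6,7,8,9,10}  [accepting]
'b' @ 9: {1,2,3,4,5,6,7,8,9,10}  [accepting]
after full input: {1,2,3,4,5,6,7,8,9,10}  (accept=1 in)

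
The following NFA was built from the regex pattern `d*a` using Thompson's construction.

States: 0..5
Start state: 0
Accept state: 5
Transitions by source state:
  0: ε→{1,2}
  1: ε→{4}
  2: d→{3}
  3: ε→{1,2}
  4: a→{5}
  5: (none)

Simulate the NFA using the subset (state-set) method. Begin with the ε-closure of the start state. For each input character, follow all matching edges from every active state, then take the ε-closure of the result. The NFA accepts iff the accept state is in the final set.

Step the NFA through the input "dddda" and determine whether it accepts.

start: ε-closure({0}) = {0,1,2,4}
'd' @ 1: {1,2,3,4}
'd' @ 2: {1,2,3,4}
'd' @ 3: {1,2,3,4}
'd' @ 4: {1,2,3,4}
'a' @ 5: {5}  [accepting]
final: {5}; accept 5 in set

Answer: ACCEPT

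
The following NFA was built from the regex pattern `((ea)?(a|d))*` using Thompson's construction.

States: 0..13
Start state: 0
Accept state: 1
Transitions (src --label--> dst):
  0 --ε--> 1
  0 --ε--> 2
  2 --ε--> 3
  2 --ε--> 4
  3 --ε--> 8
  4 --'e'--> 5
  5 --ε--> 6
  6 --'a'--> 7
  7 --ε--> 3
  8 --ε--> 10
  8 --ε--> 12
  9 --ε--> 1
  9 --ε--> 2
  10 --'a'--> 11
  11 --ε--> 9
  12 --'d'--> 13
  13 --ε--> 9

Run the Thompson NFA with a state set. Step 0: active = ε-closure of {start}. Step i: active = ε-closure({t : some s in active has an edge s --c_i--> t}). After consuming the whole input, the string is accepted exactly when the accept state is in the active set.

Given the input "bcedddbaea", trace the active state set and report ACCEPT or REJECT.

S₀ = ε-closure({0}) = {0,1,2,3,4,8,10,12}
'b' @ 1: {}  — no active states
rest 'cedddbaea' ignored (set empty)
final: {}; accept 1 not in set

Answer: REJECT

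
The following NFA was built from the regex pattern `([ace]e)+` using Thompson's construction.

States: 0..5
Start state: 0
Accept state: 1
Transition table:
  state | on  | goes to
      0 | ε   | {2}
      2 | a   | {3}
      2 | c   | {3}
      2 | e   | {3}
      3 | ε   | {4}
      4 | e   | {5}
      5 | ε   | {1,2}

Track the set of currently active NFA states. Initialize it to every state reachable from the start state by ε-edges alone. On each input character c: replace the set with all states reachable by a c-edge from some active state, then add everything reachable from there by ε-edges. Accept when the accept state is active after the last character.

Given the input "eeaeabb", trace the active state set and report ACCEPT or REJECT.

Answer: REJECT

Trace:
start: ε-closure({0}) = {0,2}
'e' @ 1: {3,4}
'e' @ 2: {1,2,5}  [accepting]
'a' @ 3: {3,4}
'e' @ 4: {1,2,5}  [accepting]
'a' @ 5: {3,4}
'b' @ 6: {}  — state set empty
rest 'b' ignored (set empty)
final: {}; accept 1 not in set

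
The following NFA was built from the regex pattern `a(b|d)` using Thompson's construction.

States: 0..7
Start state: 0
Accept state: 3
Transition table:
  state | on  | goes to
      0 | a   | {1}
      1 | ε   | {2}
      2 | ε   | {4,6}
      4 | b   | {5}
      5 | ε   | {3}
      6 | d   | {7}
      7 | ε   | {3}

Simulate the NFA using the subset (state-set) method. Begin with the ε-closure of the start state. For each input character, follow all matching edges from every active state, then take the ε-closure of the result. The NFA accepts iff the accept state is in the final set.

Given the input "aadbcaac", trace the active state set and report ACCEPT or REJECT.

Answer: REJECT

Derivation:
start: ε-closure({0}) = {0}
'a' @ 1: {1,2,4,6}
'a' @ 2: {}  — state set empty
rest 'dbcaac' ignored (set empty)
after full input: {}  (accept=3 not in)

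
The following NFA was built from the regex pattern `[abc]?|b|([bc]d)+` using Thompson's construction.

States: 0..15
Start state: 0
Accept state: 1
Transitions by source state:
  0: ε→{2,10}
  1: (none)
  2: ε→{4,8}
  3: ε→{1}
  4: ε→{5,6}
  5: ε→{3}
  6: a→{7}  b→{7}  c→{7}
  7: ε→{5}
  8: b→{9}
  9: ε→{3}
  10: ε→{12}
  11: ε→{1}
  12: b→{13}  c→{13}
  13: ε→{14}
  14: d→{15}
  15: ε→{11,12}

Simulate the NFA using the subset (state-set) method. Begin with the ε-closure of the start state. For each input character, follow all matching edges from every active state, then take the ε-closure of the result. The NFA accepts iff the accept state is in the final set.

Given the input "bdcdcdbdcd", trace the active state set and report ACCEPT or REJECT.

start: ε-closure({0}) = {0,1,2,3,4,5,6,8,10,12}
'b' @ 1: {1,3,5,7,9,13,14}  [accepting]
'd' @ 2: {1,11,12,15}  [accepting]
'c' @ 3: {13,14}
'd' @ 4: {1,11,12,15}  [accepting]
'c' @ 5: {13,14}
'd' @ 6: {1,11,12,15}  [accepting]
'b' @ 7: {13,14}
'd' @ 8: {1,11,12,15}  [accepting]
'c' @ 9: {13,14}
'd' @ 10: {1,11,12,15}  [accepting]
final: {1,11,12,15}; accept 1 in set

Answer: ACCEPT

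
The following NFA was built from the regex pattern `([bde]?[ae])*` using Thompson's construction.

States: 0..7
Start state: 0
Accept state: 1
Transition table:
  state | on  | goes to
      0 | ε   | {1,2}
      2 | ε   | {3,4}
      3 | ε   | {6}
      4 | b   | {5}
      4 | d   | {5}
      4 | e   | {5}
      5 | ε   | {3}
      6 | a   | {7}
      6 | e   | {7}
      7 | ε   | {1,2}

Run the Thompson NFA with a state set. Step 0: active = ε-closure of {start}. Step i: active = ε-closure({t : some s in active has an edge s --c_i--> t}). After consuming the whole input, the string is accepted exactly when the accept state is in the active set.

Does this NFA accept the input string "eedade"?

initial (ε-close {0}): {0,1,2,3,4,6}
'e' @ 1: {1,2,3,4,5,6,7}  [accepting]
'e' @ 2: {1,2,3,4,5,6,7}  [accepting]
'd' @ 3: {3,5,6}
'a' @ 4: {1,2,3,4,6,7}  [accepting]
'd' @ 5: {3,5,6}
'e' @ 6: {1,2,3,4,6,7}  [accepting]
final: {1,2,3,4,6,7}; accept 1 in set

Answer: ACCEPT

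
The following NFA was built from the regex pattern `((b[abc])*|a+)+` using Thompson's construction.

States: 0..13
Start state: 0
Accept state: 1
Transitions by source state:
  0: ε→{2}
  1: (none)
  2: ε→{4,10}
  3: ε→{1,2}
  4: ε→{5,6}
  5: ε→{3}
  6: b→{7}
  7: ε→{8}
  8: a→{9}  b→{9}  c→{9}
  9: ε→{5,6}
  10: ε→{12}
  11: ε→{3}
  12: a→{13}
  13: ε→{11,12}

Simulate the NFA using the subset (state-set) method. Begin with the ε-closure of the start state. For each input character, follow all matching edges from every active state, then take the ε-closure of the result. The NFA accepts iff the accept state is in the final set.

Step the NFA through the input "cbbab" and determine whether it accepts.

start: ε-closure({0}) = {0,1,2,3,4,5,6,10,12}
'c' @ 1: {}  — no active states
rest 'bbab' ignored (set empty)
end set {} — state 1 not in

Answer: REJECT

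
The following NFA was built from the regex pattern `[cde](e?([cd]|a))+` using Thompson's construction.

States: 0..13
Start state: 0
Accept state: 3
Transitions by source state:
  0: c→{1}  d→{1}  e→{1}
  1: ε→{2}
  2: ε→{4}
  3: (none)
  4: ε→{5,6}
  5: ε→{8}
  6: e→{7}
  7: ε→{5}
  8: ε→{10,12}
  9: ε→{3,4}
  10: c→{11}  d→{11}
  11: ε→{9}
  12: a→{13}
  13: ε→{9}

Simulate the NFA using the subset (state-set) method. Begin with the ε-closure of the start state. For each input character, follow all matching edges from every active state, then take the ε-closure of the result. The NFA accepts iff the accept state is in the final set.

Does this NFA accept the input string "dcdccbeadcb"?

S₀ = ε-closure({0}) = {0}
'd' @ 1: {1,2,4,5,6,8,10,12}
'c' @ 2: {3,4,5,6,8,9,10,11,12}  [accepting]
'd' @ 3: {3,4,5,6,8,9,10,11,12}  [accepting]
'c' @ 4: {3,4,5,6,8,9,10,11,12}  [accepting]
'c' @ 5: {3,4,5,6,8,9,10,11,12}  [accepting]
'b' @ 6: {}  — no active states
rest 'eadcb' ignored (set empty)
end set {} — state 3 not in

Answer: REJECT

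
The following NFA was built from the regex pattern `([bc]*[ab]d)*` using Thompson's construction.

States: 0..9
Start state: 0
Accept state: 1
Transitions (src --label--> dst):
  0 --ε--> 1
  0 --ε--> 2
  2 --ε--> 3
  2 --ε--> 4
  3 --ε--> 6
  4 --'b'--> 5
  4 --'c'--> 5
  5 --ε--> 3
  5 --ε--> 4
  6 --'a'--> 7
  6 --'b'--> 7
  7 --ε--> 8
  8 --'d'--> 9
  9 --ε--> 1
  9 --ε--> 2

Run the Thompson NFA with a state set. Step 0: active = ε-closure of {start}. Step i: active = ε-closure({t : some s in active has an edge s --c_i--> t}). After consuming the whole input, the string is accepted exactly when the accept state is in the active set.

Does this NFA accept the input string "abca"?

initial (ε-close {0}): {0,1,2,3,4,6}
'a' @ 1: {7,8}
'b' @ 2: {}  — state set empty
rest 'ca' ignored (set empty)
final: {}; accept 1 not in set

Answer: REJECT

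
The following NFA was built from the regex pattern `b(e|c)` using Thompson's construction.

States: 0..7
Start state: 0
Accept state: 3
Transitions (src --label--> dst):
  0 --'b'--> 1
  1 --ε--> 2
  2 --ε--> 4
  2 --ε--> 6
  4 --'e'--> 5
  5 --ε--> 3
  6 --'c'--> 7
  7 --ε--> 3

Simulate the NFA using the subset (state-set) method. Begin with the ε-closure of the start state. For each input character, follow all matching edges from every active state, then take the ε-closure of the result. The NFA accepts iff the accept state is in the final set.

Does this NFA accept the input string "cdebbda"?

start: ε-closure({0}) = {0}
'c' @ 1: {}  — dead — no transitions
rest 'debbda' ignored (set empty)
final: {}; accept 3 not in set

Answer: REJECT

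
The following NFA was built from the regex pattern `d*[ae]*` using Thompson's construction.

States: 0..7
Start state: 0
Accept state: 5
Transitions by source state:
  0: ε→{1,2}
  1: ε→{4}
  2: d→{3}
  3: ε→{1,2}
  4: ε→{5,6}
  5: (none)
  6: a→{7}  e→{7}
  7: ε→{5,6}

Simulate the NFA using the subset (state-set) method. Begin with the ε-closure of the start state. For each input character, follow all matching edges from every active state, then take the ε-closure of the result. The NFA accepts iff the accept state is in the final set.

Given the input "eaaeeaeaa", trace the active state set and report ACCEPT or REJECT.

start: ε-closure({0}) = {0,1,2,4,5,6}
'e' @ 1: {5,6,7}  (accept∈set)
'a' @ 2: {5,6,7}  (accept∈set)
'a' @ 3: {5,6,7}  (accept∈set)
'e' @ 4: {5,6,7}  (accept∈set)
'e' @ 5: {5,6,7}  (accept∈set)
'a' @ 6: {5,6,7}  (accept∈set)
'e' @ 7: {5,6,7}  (accept∈set)
'a' @ 8: {5,6,7}  (accept∈set)
'a' @ 9: {5,6,7}  (accept∈set)
end set {5,6,7} — state 5 in

Answer: ACCEPT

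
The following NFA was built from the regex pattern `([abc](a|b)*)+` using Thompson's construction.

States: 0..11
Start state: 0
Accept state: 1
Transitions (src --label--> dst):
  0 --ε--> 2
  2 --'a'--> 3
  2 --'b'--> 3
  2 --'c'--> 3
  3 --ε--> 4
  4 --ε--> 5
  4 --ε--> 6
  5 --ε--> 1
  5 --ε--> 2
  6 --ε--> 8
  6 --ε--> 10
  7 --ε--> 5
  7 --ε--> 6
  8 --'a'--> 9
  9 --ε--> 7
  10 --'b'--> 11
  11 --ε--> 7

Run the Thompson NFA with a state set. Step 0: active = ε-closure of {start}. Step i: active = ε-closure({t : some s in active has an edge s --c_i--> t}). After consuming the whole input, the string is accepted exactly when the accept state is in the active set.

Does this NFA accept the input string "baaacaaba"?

Answer: ACCEPT

Steps:
start: ε-closure({0}) = {0,2}
'b' @ 1: {1,2,3,4,5,6,8,10}  (accept∈set)
'a' @ 2: {1,2,3,4,5,6,7,8,9,10}  (accept∈set)
'a' @ 3: {1,2,3,4,5,6,7,8,9,10}  (accept∈set)
'a' @ 4: {1,2,3,4,5,6,7,8,9,10}  (accept∈set)
'c' @ 5: {1,2,3,4,5,6,8,10}  (accept∈set)
'a' @ 6: {1,2,3,4,5,6,7,8,9,10}  (accept∈set)
'a' @ 7: {1,2,3,4,5,6,7,8,9,10}  (accept∈set)
'b' @ 8: {1,2,3,4,5,6,7,8,10,11}  (accept∈set)
'a' @ 9: {1,2,3,4,5,6,7,8,9,10}  (accept∈set)
end set {1,2,3,4,5,6,7,8,9,10} — state 1 in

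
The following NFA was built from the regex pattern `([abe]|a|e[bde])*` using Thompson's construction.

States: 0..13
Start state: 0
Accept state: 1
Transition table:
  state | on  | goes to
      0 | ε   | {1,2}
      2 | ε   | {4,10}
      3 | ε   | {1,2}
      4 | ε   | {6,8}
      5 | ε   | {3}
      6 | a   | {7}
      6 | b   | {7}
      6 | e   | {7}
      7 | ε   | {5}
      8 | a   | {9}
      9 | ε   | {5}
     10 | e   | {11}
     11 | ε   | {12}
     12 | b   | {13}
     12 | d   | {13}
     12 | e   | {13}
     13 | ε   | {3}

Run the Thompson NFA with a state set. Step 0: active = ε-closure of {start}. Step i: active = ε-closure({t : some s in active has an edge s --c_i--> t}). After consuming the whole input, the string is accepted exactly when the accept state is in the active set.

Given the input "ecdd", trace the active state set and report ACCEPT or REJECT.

Answer: REJECT

Steps:
S₀ = ε-closure({0}) = {0,1,2,4,6,8,10}
'e' @ 1: {1,2,3,4,5,6,7,8,10,11,12}  (accept∈set)
'c' @ 2: {}  — no active states
rest 'dd' ignored (set empty)
end set {} — state 1 not in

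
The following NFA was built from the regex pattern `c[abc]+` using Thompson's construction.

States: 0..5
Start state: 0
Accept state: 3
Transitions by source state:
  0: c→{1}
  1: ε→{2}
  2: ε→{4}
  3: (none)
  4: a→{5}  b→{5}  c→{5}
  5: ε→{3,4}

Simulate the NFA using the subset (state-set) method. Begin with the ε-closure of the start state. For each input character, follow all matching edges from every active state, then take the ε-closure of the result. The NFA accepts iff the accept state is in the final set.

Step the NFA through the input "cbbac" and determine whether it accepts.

S₀ = ε-closure({0}) = {0}
'c' @ 1: {1,2,4}
'b' @ 2: {3,4,5}  (accept∈set)
'b' @ 3: {3,4,5}  (accept∈set)
'a' @ 4: {3,4,5}  (accept∈set)
'c' @ 5: {3,4,5}  (accept∈set)
end set {3,4,5} — state 3 in

Answer: ACCEPT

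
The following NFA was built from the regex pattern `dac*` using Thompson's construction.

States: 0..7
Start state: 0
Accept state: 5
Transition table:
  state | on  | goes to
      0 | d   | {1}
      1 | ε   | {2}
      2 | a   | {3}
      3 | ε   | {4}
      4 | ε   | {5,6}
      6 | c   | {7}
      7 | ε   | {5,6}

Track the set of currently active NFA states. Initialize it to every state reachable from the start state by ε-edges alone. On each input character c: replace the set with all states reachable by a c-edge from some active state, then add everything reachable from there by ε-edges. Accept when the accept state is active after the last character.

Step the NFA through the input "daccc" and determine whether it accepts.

start: ε-closure({0}) = {0}
'd' @ 1: {1,2}
'a' @ 2: {3,4,5,6}  (accept∈set)
'c' @ 3: {5,6,7}  (accept∈set)
'c' @ 4: {5,6,7}  (accept∈set)
'c' @ 5: {5,6,7}  (accept∈set)
end set {5,6,7} — state 5 in

Answer: ACCEPT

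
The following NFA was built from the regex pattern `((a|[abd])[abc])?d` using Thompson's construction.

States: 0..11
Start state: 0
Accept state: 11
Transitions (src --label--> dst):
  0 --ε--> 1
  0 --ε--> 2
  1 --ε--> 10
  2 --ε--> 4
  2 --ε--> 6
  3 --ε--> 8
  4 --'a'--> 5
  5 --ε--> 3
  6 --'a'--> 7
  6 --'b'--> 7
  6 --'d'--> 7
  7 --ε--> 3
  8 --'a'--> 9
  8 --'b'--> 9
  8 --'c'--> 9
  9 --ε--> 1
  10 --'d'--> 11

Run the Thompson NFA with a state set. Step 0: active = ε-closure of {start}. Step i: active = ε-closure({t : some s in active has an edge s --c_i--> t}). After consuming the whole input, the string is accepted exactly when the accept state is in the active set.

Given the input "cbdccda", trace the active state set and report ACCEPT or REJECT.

S₀ = ε-closure({0}) = {0,1,2,4,6,10}
'c' @ 1: {}  — state set empty
rest 'bdccda' ignored (set empty)
after full input: {}  (accept=11 not in)

Answer: REJECT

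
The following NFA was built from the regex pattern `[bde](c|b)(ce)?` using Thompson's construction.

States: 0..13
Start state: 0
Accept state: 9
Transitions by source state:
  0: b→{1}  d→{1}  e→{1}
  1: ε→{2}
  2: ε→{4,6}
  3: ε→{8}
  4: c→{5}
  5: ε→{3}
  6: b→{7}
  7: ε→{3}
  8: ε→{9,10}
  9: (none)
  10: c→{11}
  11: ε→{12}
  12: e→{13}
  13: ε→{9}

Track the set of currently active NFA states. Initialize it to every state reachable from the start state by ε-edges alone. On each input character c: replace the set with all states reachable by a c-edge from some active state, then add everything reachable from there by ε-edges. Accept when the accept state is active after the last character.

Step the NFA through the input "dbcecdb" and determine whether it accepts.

S₀ = ε-closure({0}) = {0}
'd' @ 1: {1,2,4,6}
'b' @ 2: {3,7,8,9,10}  [accepting]
'c' @ 3: {11,12}
'e' @ 4: {9,13}  [accepting]
'c' @ 5: {}  — dead — no transitions
rest 'db' ignored (set empty)
after full input: {}  (accept=9 not in)

Answer: REJECT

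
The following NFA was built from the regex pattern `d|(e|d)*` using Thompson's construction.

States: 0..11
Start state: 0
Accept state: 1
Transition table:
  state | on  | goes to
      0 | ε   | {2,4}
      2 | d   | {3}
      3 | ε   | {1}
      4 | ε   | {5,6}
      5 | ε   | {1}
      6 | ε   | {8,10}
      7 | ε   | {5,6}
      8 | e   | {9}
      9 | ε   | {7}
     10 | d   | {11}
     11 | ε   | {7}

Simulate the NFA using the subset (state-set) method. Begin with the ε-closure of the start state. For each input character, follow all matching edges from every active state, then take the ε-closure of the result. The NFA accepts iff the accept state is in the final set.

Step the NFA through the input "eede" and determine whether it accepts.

Answer: ACCEPT

Steps:
start: ε-closure({0}) = {0,1,2,4,5,6,8,10}
'e' @ 1: {1,5,6,7,8,9,10}  [accepting]
'e' @ 2: {1,5,6,7,8,9,10}  [accepting]
'd' @ 3: {1,5,6,7,8,10,11}  [accepting]
'e' @ 4: {1,5,6,7,8,9,10}  [accepting]
end set {1,5,6,7,8,9,10} — state 1 in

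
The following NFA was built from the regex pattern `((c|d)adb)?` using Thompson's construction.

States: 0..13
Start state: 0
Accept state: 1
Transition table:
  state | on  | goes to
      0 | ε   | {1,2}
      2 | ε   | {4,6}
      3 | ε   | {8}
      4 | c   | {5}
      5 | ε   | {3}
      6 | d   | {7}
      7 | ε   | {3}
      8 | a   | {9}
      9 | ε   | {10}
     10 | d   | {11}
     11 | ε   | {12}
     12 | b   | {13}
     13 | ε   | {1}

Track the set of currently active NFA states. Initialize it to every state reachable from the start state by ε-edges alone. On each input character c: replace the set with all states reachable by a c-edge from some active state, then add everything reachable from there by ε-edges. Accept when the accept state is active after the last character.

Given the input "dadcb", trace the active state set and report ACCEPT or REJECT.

S₀ = ε-closure({0}) = {0,1,2,4,6}
'd' @ 1: {3,7,8}
'a' @ 2: {9,10}
'd' @ 3: {11,12}
'c' @ 4: {}  — dead — no transitions
rest 'b' ignored (set empty)
end set {} — state 1 not in

Answer: REJECT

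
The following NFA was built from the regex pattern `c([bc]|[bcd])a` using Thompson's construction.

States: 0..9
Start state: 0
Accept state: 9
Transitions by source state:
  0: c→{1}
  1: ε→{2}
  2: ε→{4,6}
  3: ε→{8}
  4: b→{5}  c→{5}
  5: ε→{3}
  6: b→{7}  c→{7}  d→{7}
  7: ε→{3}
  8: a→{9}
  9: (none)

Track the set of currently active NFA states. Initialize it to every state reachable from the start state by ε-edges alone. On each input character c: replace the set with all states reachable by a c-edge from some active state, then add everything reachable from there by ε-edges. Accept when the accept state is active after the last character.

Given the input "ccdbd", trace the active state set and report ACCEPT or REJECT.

start: ε-closure({0}) = {0}
'c' @ 1: {1,2,4,6}
'c' @ 2: {3,5,7,8}
'd' @ 3: {}  — state set empty
rest 'bd' ignored (set empty)
end set {} — state 9 not in

Answer: REJECT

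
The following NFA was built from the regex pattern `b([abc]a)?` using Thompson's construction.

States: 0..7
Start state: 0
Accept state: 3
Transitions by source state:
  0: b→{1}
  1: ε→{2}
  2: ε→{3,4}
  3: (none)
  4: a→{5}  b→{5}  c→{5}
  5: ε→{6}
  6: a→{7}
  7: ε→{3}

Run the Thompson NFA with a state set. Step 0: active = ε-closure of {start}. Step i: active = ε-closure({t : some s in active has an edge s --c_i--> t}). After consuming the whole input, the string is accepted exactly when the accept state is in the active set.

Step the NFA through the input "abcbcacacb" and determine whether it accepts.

Answer: REJECT

Derivation:
S₀ = ε-closure({0}) = {0}
'a' @ 1: {}  — no active states
rest 'bcbcacacb' ignored (set empty)
final: {}; accept 3 not in set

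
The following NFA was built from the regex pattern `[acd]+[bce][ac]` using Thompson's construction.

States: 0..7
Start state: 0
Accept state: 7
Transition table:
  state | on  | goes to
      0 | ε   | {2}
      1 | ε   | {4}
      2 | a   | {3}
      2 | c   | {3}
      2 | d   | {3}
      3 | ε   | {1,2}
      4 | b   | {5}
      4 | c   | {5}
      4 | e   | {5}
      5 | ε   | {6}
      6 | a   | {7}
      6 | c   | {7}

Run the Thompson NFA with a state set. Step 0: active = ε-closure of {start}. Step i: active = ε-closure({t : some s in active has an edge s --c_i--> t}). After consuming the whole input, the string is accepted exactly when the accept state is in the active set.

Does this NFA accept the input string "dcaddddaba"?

initial (ε-close {0}): {0,2}
'd' @ 1: {1,2,3,4}
'c' @ 2: {1,2,3,4,5,6}
'a' @ 3: {1,2,3,4,7}  ✓accept
'd' @ 4: {1,2,3,4}
'd' @ 5: {1,2,3,4}
'd' @ 6: {1,2,3,4}
'd' @ 7: {1,2,3,4}
'a' @ 8: {1,2,3,4}
'b' @ 9: {5,6}
'a' @ 10: {7}  ✓accept
after full input: {7}  (accept=7 in)

Answer: ACCEPT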